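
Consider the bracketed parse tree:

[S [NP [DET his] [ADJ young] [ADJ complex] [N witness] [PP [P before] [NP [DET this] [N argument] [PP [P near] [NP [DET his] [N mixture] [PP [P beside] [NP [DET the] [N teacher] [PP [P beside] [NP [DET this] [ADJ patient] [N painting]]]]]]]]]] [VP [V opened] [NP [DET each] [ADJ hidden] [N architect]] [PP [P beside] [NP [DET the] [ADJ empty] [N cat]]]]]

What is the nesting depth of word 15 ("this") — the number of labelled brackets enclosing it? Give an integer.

11

The word sits inside DET, which is inside NP, inside PP, inside NP, inside PP, inside NP, inside PP, inside NP, inside PP, inside NP, inside S — 11 brackets in all.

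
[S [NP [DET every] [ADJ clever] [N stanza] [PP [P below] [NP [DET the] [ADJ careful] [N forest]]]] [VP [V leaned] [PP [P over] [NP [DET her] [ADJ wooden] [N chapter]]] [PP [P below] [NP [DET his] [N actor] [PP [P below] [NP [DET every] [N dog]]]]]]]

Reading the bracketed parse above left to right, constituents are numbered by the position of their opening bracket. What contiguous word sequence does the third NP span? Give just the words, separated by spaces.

her wooden chapter

Opening `[NP` markers occur at word positions 1, 5, 10, 14, 17; the third of these opens the constituent [NP her wooden chapter].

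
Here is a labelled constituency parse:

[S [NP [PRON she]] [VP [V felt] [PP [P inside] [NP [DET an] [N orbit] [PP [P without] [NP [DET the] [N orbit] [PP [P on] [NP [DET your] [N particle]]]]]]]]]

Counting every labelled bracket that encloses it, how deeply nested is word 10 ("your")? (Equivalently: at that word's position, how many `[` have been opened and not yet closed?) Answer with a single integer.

Counting open brackets not yet closed at "your": [S [VP [PP [NP [PP [NP [PP [NP [DET = 9.

9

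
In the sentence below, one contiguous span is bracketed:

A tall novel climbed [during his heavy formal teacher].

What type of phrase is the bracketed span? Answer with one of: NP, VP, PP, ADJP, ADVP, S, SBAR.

PP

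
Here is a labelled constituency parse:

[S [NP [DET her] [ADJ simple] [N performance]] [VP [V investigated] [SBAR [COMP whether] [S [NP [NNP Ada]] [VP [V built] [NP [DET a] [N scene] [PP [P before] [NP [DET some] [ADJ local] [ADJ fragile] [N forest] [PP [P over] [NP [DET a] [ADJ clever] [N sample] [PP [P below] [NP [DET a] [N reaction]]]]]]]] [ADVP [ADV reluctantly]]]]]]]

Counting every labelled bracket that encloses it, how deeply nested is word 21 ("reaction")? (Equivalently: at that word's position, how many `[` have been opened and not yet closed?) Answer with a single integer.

13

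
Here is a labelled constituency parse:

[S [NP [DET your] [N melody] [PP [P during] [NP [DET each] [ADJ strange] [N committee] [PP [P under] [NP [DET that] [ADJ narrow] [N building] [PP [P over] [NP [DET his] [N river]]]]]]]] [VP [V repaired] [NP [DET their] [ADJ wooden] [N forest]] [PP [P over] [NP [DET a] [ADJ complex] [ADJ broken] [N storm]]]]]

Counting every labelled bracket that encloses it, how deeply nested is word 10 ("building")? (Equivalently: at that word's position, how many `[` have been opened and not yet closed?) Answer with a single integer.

7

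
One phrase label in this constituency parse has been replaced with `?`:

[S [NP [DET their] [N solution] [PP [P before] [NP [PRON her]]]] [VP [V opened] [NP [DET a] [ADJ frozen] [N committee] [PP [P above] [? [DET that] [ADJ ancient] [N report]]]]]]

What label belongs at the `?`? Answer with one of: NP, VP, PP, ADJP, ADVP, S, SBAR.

NP

The `?` node immediately contains: DET 'that', ADJ 'ancient', N 'report'. That is the internal structure of a noun phrase, so the label is NP.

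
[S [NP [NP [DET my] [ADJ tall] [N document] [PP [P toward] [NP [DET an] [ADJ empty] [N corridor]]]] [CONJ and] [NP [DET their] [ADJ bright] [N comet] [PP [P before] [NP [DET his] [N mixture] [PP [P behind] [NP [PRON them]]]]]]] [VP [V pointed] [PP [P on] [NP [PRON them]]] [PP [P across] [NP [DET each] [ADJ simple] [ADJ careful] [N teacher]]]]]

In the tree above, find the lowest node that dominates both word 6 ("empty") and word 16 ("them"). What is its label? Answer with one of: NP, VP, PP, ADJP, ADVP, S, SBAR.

The smallest bracket enclosing both words is [NP my tall document toward an empty corridor and their bright comet before his mixture behind them], so the label is NP.

NP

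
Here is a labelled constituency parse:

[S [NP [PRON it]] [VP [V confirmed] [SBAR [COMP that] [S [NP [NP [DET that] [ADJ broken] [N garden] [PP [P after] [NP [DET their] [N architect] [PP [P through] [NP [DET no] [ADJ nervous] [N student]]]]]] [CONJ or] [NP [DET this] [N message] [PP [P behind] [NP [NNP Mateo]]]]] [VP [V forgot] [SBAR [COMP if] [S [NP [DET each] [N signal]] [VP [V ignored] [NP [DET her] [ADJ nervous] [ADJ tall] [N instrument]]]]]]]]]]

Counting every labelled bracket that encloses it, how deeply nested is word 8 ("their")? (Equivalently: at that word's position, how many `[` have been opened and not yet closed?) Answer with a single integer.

Path from the root down to the word: S → VP → SBAR → S → NP → NP → PP → NP → DET. That is 9 enclosing brackets.

9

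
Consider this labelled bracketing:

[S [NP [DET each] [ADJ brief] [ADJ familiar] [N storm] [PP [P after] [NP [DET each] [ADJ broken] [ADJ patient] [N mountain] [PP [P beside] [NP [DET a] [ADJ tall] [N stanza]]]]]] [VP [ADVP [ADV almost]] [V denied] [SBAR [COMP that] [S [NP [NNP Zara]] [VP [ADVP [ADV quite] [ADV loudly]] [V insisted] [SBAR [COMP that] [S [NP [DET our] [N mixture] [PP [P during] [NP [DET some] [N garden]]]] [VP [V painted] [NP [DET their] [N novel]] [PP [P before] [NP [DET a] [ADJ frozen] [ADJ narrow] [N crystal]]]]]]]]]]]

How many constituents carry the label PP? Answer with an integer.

4

Scanning left to right, an opening `[PP` appears at word positions 5, 10, 24, 30 — 4 in total.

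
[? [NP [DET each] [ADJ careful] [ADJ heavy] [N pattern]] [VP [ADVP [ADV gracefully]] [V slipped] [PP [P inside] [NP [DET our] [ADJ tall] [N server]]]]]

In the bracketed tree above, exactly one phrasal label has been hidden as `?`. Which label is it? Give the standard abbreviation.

S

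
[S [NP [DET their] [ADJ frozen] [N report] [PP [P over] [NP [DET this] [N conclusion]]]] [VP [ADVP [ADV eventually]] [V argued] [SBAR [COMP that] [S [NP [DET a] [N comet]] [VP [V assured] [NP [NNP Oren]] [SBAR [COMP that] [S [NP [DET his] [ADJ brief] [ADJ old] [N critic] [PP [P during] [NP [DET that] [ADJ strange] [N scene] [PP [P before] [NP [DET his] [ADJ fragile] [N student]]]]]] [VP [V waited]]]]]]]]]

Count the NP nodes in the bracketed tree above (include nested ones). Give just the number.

7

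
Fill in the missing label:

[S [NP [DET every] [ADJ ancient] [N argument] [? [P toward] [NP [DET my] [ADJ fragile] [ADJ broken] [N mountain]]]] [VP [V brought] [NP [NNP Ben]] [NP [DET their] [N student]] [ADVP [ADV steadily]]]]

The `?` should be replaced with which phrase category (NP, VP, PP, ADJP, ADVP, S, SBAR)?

PP

A constituent whose immediate children are P 'toward', NP is a prepositional phrase: PP.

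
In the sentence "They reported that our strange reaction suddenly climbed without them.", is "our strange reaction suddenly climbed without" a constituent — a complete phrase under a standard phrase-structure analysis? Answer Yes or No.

The smallest constituent containing the whole sequence is the clause [S our strange reaction suddenly climbed without them], but the sequence is only part of it — it straddles the boundary between noun phrase "our strange reaction" and verb phrase "suddenly climbed without them".

No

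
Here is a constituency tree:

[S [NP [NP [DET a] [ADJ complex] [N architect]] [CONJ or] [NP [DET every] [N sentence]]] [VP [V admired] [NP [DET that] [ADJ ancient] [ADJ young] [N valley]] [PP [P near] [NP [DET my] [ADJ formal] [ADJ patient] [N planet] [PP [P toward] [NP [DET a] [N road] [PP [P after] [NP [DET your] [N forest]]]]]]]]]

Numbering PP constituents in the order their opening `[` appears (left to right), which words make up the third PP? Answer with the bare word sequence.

Opening `[PP` markers occur at word positions 12, 17, 20; the third of these opens the constituent [PP after your forest].

after your forest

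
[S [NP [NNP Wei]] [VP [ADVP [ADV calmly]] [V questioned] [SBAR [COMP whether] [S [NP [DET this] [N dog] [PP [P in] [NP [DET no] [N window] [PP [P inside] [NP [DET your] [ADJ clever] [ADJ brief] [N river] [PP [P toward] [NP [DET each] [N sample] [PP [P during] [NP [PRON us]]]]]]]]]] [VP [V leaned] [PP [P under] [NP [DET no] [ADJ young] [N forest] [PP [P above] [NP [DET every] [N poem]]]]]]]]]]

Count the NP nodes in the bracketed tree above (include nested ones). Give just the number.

8

The NP constituents are: [NP Wei]; [NP this dog in no window inside your clever brief river toward each sample during us]; [NP no window inside your clever brief river toward each sample during us]; [NP your clever brief river toward each sample during us]; [NP each sample during us]; [NP us] …. Total: 8.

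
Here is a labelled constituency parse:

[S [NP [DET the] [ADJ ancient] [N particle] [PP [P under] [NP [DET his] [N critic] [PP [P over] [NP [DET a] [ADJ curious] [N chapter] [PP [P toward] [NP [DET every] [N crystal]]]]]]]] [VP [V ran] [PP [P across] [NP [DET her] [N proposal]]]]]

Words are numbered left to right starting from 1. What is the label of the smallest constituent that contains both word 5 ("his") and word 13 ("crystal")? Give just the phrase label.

NP

The smallest bracket enclosing both words is [NP his critic over a curious chapter toward every crystal], so the label is NP.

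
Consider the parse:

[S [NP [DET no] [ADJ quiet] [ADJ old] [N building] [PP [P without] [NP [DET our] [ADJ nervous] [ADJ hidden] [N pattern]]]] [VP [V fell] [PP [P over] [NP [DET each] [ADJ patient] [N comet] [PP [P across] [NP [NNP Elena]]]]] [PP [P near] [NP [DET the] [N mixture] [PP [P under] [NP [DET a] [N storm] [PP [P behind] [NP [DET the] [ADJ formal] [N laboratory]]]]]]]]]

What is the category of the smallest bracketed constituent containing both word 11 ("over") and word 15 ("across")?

Both words fall inside [PP over each patient comet across Elena] (words 11–16), and no smaller constituent contains them both. Label: PP.

PP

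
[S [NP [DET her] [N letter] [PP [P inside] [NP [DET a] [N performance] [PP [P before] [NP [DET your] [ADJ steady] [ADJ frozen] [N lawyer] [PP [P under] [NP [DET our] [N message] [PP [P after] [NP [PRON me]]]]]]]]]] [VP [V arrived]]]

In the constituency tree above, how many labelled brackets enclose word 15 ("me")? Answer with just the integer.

11

Path from the root down to the word: S → NP → PP → NP → PP → NP → PP → NP → PP → NP → PRON. That is 11 enclosing brackets.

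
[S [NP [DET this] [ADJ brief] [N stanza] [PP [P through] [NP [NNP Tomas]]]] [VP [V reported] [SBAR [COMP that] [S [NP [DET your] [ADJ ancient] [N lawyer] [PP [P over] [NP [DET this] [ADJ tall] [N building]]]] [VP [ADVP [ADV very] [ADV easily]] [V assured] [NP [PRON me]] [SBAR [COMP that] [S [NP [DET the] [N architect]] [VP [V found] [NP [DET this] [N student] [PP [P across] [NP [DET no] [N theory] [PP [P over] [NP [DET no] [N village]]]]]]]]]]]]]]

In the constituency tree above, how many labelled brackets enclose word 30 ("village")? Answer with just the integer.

14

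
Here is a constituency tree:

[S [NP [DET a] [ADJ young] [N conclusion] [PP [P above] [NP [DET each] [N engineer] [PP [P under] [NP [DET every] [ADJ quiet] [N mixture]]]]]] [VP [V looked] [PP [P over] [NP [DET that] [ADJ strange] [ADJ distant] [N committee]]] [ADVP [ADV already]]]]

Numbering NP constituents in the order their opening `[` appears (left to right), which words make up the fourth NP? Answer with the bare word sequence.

The NP opening brackets appear, in order, over: "a young conclusion above each engineer under every quiet mixture"; "each engineer under every quiet mixture"; "every quiet mixture"; "that strange distant committee". The fourth one spans "that strange distant committee".

that strange distant committee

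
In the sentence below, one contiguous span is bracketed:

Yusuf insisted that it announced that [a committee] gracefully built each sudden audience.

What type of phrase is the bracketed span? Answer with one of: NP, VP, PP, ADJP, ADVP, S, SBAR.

NP

The span is built around the noun "committee" — a noun phrase (NP).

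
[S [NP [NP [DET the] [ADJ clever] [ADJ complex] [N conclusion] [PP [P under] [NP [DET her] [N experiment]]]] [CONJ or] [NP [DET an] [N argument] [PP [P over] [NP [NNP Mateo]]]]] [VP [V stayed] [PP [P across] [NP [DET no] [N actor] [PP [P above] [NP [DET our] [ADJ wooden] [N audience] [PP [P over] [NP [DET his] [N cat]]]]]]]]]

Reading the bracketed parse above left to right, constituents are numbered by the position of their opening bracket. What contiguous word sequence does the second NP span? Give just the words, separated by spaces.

In left-to-right order the NP constituents are "the clever complex conclusion under her experiment or an argument over Mateo"; "the clever complex conclusion under her experiment"; "her experiment"; "an argument over Mateo"; "Mateo"; "no actor above our wooden audience over his cat"; "our wooden audience over his cat"; "his cat". Number 2 is "the clever complex conclusion under her experiment".

the clever complex conclusion under her experiment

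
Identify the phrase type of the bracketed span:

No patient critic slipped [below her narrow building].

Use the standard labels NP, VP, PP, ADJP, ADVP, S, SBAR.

"below" is the head of the bracketed span, so the span is a prepositional phrase: PP.

PP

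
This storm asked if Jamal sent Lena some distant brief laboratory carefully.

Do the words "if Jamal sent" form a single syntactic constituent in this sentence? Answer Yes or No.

No

"if" belongs to the complementizer "if" while "sent" belongs to the clause "Jamal sent Lena some distant brief laboratory carefully"; a span that runs across that boundary is not a single phrase.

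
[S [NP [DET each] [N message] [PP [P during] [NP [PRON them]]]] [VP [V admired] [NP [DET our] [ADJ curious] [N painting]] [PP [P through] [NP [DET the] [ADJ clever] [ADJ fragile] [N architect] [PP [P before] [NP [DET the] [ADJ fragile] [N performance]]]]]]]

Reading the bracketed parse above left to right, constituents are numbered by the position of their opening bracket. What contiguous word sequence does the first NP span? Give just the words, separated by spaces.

each message during them

Opening `[NP` markers occur at word positions 1, 4, 6, 10, 15; the first of these opens the constituent [NP each message during them].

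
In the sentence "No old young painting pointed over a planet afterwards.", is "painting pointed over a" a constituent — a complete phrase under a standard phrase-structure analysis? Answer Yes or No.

No

"painting" belongs to the noun phrase "no old young painting" while "a" belongs to the verb phrase "pointed over a planet afterwards"; a span that runs across that boundary is not a single phrase.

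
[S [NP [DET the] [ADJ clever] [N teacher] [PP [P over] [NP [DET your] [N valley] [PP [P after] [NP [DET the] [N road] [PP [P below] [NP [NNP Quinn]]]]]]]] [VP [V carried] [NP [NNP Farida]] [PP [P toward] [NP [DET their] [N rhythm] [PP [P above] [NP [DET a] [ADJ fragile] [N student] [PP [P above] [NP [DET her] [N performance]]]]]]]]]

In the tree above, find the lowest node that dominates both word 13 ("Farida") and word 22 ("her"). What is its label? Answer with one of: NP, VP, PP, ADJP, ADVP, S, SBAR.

VP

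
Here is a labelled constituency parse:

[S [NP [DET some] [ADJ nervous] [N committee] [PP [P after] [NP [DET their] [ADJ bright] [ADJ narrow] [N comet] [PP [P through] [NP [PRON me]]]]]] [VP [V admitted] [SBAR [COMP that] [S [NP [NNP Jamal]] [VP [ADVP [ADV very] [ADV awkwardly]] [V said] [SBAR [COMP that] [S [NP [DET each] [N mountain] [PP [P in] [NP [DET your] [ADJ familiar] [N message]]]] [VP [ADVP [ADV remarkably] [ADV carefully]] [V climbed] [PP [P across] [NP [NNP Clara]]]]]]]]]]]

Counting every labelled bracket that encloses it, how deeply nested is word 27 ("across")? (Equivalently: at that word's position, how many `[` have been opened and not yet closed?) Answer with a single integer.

10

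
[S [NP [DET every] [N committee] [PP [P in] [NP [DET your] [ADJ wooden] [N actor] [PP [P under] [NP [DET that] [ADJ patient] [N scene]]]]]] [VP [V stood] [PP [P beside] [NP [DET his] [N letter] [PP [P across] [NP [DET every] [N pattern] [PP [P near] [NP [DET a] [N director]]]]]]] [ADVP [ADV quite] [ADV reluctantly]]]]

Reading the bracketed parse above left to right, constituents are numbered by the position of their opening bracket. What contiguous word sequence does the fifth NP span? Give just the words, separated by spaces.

In left-to-right order the NP constituents are "every committee in your wooden actor under that patient scene"; "your wooden actor under that patient scene"; "that patient scene"; "his letter across every pattern near a director"; "every pattern near a director"; "a director". Number 5 is "every pattern near a director".

every pattern near a director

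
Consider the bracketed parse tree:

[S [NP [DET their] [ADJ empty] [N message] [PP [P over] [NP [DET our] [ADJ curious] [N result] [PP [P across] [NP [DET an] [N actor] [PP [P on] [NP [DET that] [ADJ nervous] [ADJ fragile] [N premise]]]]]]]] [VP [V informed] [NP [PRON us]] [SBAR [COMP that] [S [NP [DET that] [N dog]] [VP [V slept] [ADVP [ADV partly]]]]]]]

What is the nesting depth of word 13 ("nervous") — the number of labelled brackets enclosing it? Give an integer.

Counting open brackets not yet closed at "nervous": [S [NP [PP [NP [PP [NP [PP [NP [ADJ = 9.

9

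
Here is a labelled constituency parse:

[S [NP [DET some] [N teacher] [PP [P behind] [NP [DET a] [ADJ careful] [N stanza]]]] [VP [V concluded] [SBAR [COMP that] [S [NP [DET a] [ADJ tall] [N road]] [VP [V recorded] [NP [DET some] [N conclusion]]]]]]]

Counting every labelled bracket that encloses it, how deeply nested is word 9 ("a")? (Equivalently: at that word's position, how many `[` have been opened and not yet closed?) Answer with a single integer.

Counting open brackets not yet closed at "a": [S [VP [SBAR [S [NP [DET = 6.

6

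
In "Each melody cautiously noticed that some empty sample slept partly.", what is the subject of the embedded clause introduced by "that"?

The subject of the embedded clause introduced by "that" is the NP immediately before the verb "slept": "some empty sample".

some empty sample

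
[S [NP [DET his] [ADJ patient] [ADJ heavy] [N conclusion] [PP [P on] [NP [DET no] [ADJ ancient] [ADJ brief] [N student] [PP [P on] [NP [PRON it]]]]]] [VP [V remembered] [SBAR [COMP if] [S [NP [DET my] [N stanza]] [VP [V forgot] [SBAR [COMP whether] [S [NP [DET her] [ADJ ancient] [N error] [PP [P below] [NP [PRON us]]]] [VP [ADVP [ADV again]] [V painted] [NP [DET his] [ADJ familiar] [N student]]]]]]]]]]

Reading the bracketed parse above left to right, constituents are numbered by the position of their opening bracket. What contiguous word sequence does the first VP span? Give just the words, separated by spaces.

Opening `[VP` markers occur at word positions 12, 16, 23; the first of these opens the constituent [VP remembered if my stanza forgot whether her ancient error below us again painted his familiar student].

remembered if my stanza forgot whether her ancient error below us again painted his familiar student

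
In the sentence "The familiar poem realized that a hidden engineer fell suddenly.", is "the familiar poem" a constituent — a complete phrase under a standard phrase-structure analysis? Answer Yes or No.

Yes

"the familiar poem" is exactly the noun phrase [NP the familiar poem], a complete constituent.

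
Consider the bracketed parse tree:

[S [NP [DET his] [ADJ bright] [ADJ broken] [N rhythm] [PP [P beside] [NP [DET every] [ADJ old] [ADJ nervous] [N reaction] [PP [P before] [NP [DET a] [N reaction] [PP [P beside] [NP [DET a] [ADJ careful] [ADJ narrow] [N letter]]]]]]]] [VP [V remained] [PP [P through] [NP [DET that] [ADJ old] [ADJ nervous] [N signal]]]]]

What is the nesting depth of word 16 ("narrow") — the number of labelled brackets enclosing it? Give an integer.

9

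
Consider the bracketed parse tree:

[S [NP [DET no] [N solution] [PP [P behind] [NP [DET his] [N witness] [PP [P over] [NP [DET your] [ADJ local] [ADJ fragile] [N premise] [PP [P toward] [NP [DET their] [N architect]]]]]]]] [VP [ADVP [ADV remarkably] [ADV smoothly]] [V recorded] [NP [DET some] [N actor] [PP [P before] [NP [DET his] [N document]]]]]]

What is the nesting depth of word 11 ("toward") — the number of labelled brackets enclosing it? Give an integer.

8

Counting open brackets not yet closed at "toward": [S [NP [PP [NP [PP [NP [PP [P = 8.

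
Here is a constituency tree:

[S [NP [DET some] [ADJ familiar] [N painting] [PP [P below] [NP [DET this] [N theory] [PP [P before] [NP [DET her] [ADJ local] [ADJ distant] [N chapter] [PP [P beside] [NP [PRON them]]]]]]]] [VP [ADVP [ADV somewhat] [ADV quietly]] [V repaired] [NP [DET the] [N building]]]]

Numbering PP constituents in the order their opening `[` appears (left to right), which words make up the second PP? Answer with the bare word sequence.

before her local distant chapter beside them

In left-to-right order the PP constituents are "below this theory before her local distant chapter beside them"; "before her local distant chapter beside them"; "beside them". Number 2 is "before her local distant chapter beside them".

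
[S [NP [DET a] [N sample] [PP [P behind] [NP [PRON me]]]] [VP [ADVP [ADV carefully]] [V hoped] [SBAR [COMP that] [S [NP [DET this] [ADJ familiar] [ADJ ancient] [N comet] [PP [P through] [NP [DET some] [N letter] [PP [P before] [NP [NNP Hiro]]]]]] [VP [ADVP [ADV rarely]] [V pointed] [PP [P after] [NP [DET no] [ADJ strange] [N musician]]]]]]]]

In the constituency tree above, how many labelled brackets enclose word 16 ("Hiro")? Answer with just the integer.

Path from the root down to the word: S → VP → SBAR → S → NP → PP → NP → PP → NP → NNP. That is 10 enclosing brackets.

10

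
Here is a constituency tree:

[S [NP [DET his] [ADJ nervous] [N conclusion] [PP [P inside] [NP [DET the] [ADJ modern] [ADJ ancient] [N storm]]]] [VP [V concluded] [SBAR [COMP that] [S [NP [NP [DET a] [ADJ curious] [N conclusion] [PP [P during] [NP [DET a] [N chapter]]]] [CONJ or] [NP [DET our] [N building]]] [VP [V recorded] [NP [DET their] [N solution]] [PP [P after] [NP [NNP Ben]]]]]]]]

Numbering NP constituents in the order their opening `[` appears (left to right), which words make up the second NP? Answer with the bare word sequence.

The NP opening brackets appear, in order, over: "his nervous conclusion inside the modern ancient storm"; "the modern ancient storm"; "a curious conclusion during a chapter or our building"; "a curious conclusion during a chapter"; "a chapter"; "our building"; "their solution"; "Ben". The second one spans "the modern ancient storm".

the modern ancient storm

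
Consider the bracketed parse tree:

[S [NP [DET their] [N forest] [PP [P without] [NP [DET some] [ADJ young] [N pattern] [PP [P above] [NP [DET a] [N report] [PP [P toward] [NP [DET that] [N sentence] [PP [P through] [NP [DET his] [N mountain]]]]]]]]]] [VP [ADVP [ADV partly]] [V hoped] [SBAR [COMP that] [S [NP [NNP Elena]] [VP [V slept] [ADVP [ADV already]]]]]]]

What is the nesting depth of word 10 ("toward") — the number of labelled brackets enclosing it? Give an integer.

8

Path from the root down to the word: S → NP → PP → NP → PP → NP → PP → P. That is 8 enclosing brackets.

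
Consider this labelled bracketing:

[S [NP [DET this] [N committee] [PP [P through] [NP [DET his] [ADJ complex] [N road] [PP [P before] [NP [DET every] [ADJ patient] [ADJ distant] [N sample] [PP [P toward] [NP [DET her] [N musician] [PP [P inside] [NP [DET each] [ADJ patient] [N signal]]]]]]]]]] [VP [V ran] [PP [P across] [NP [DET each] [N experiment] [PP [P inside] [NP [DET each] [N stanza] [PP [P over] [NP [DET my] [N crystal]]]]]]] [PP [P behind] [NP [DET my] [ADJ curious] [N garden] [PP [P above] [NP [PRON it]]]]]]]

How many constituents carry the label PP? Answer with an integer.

9

Listing each PP by its span: [PP through his complex road before every patient distant sample toward her musician inside each patient signal]; [PP before every patient distant sample toward her musician inside each patient signal]; [PP toward her musician inside each patient signal]; [PP inside each patient signal]; [PP across each experiment inside each stanza over my crystal]; [PP inside each stanza over my crystal] … — that makes 9.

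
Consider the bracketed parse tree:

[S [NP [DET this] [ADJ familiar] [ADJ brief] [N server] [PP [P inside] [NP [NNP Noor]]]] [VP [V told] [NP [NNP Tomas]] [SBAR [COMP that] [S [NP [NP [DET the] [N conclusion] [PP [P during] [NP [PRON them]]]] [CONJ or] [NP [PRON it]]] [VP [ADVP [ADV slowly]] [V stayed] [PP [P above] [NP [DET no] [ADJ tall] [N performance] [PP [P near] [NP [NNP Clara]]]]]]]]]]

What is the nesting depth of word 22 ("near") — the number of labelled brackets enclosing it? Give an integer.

9

Path from the root down to the word: S → VP → SBAR → S → VP → PP → NP → PP → P. That is 9 enclosing brackets.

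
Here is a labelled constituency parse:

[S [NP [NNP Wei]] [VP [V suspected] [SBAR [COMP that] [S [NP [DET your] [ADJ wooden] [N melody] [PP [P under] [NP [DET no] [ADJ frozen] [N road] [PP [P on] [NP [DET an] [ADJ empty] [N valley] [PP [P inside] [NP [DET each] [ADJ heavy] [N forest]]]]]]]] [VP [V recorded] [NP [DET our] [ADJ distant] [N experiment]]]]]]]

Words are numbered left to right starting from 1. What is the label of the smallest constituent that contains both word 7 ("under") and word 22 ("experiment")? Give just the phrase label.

The smallest bracket enclosing both words is [S your wooden melody under no frozen road on an empty valley inside each heavy forest recorded our distant experiment], so the label is S.

S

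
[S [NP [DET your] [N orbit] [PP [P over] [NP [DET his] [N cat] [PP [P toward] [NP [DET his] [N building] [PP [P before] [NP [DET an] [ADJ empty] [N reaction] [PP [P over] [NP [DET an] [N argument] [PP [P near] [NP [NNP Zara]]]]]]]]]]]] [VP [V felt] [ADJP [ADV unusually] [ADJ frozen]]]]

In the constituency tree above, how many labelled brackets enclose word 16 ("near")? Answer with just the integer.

12

Path from the root down to the word: S → NP → PP → NP → PP → NP → PP → NP → PP → NP → PP → P. That is 12 enclosing brackets.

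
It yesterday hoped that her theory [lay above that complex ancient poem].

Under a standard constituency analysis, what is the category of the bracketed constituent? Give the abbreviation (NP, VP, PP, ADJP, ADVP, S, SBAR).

The bracketed span "lay above that complex ancient poem" is headed by "lay", making it a verb phrase (VP).

VP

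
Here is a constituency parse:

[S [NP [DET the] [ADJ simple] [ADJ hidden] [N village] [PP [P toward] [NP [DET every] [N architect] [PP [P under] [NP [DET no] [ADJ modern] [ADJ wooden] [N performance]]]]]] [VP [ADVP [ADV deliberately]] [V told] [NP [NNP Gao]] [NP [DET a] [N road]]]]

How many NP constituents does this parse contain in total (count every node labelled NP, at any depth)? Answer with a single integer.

Listing each NP by its span: [NP the simple hidden village toward every architect under no modern wooden performance]; [NP every architect under no modern wooden performance]; [NP no modern wooden performance]; [NP Gao]; [NP a road] — that makes 5.

5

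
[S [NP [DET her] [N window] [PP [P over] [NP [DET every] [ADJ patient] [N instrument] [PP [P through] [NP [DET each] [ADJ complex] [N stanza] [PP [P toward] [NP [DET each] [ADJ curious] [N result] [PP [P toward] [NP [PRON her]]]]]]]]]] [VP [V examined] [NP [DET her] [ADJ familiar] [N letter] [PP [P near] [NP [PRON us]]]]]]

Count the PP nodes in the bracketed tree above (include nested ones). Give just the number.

Scanning left to right, an opening `[PP` appears at word positions 3, 7, 11, 15, 21 — 5 in total.

5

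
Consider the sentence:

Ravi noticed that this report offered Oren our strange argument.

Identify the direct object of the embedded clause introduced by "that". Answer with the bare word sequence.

our strange argument

"offered" heads the VP of the embedded clause introduced by "that", and "our strange argument" is its direct object.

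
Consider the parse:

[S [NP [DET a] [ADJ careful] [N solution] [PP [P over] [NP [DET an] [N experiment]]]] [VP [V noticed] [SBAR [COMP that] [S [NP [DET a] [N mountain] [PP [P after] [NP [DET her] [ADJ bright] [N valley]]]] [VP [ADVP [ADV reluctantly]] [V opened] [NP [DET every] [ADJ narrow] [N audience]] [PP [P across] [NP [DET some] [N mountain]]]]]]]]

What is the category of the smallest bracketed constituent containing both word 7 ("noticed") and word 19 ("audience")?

VP

Word 7 lies under S → VP → V; word 19 lies under S → VP → SBAR → S → VP → NP → N. The lowest shared node is the VP.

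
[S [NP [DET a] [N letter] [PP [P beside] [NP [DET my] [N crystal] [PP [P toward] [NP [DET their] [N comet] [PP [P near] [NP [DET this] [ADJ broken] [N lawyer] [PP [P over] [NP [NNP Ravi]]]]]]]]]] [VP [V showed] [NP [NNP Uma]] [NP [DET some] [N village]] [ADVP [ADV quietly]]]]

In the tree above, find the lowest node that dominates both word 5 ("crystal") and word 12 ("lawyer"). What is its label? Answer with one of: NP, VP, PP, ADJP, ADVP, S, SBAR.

NP

Word 5 lies under S → NP → PP → NP → N; word 12 lies under S → NP → PP → NP → PP → NP → PP → NP → N. The lowest shared node is the NP.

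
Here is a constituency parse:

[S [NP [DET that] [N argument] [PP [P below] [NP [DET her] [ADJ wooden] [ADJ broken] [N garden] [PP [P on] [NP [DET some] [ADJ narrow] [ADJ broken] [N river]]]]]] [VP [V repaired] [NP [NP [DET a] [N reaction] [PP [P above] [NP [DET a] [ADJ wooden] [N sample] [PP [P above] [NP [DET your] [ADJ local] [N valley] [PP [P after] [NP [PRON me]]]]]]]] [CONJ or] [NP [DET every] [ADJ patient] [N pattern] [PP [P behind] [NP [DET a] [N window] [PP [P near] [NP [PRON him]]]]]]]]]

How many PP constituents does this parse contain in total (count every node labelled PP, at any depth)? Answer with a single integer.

Listing each PP by its span: [PP below her wooden broken garden on some narrow broken river]; [PP on some narrow broken river]; [PP above a wooden sample above your local valley after me]; [PP above your local valley after me]; [PP after me]; [PP behind a window near him] … — that makes 7.

7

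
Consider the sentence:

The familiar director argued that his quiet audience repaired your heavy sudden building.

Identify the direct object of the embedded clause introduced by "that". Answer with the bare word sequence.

Within the embedded clause introduced by "that", the direct object of "repaired" is "your heavy sudden building".

your heavy sudden building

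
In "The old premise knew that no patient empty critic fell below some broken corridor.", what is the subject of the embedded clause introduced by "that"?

no patient empty critic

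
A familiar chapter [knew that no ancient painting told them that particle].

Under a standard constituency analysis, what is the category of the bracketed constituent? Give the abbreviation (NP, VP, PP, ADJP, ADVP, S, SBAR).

VP

The bracketed span "knew that no ancient painting told them that particle" is headed by "knew", making it a verb phrase (VP).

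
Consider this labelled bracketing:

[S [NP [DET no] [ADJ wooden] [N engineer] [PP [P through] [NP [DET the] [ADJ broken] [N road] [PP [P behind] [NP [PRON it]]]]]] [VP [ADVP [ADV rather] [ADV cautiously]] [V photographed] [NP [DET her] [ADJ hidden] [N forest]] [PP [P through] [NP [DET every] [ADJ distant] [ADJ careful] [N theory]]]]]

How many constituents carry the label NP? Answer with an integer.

5

The NP constituents are: [NP no wooden engineer through the broken road behind it]; [NP the broken road behind it]; [NP it]; [NP her hidden forest]; [NP every distant careful theory]. Total: 5.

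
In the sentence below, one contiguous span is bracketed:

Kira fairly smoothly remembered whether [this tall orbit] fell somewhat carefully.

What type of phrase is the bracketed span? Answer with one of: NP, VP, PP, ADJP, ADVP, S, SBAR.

"orbit" is the head of the bracketed span, so the span is a noun phrase: NP.

NP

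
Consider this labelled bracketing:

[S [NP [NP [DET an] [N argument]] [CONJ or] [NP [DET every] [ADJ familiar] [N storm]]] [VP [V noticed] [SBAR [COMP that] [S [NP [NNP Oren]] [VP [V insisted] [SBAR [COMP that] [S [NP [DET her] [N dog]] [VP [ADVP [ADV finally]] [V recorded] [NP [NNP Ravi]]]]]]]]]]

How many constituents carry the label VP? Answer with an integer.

3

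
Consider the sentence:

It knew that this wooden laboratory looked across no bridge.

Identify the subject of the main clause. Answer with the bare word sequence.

it

The subject of the main clause is the NP immediately before the verb "knew": "it".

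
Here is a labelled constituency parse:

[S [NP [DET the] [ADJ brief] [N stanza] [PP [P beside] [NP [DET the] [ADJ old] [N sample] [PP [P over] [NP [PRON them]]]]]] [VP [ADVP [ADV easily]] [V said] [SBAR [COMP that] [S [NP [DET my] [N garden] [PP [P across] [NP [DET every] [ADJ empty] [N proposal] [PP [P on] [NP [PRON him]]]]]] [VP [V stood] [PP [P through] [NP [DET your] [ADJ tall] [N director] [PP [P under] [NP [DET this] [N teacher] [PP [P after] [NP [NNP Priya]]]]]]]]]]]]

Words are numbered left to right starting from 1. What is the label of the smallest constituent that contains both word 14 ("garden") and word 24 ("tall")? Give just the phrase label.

The smallest bracket enclosing both words is [S my garden across every empty proposal on him stood through your tall director under this teacher after Priya], so the label is S.

S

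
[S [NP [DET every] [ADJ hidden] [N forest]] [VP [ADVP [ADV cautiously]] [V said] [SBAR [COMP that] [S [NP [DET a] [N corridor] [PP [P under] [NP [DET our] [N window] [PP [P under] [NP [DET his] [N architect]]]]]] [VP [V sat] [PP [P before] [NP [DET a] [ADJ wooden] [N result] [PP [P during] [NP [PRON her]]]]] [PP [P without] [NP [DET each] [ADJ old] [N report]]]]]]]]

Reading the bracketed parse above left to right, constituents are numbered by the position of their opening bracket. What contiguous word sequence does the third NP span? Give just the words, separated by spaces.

Opening `[NP` markers occur at word positions 1, 7, 10, 13, 17, 21, 23; the third of these opens the constituent [NP our window under his architect].

our window under his architect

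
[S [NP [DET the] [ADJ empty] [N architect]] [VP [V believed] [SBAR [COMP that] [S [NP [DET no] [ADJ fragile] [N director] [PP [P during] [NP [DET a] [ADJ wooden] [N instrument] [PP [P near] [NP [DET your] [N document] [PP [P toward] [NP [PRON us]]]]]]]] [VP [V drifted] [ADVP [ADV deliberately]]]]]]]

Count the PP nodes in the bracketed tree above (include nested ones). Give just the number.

3

Scanning left to right, an opening `[PP` appears at word positions 9, 13, 16 — 3 in total.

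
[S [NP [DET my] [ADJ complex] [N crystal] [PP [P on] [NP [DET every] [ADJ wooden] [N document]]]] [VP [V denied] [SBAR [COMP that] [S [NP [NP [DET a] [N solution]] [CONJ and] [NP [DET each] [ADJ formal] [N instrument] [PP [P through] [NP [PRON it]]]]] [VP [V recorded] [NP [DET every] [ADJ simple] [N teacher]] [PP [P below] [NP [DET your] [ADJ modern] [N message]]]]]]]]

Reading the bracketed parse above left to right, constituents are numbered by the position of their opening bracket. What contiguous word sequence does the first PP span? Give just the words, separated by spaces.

on every wooden document

The PP opening brackets appear, in order, over: "on every wooden document"; "through it"; "below your modern message". The first one spans "on every wooden document".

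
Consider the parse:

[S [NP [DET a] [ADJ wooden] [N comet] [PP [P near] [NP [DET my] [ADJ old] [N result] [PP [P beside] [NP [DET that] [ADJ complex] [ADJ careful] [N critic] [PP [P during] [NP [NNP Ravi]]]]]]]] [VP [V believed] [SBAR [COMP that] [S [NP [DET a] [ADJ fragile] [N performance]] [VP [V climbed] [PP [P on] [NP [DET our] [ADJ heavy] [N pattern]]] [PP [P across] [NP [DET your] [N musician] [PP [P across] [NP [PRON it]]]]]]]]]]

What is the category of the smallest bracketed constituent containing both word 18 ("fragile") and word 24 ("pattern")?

The smallest bracket enclosing both words is [S a fragile performance climbed on our heavy pattern across your musician across it], so the label is S.

S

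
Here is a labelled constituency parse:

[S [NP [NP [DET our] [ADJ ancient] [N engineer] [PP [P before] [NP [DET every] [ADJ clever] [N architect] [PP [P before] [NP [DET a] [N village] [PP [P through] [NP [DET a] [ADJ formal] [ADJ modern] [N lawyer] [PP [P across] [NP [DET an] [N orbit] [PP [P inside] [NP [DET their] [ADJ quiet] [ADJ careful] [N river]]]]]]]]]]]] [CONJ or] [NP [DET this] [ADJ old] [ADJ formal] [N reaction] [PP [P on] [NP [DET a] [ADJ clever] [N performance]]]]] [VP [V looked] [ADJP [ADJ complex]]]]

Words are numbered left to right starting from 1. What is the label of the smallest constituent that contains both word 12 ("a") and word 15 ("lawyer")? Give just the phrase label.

The smallest bracket enclosing both words is [NP a formal modern lawyer across an orbit inside their quiet careful river], so the label is NP.

NP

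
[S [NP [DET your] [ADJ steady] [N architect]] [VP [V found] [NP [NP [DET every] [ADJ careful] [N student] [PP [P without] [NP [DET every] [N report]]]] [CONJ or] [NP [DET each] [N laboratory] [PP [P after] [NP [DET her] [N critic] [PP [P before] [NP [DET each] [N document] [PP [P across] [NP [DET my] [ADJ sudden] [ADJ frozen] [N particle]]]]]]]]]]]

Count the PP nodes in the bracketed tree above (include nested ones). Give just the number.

The PP constituents are: [PP without every report]; [PP after her critic before each document across my sudden frozen particle]; [PP before each document across my sudden frozen particle]; [PP across my sudden frozen particle]. Total: 4.

4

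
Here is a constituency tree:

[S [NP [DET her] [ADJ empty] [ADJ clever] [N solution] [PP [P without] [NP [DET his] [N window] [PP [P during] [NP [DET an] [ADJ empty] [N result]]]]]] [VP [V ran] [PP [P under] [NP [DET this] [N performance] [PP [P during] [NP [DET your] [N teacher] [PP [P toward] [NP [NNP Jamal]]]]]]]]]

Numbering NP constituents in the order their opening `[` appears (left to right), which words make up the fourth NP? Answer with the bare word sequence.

Opening `[NP` markers occur at word positions 1, 6, 9, 14, 17, 20; the fourth of these opens the constituent [NP this performance during your teacher toward Jamal].

this performance during your teacher toward Jamal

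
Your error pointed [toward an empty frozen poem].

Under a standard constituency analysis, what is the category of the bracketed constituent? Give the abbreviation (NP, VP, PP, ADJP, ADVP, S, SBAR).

PP

"toward" is the head of the bracketed span, so the span is a prepositional phrase: PP.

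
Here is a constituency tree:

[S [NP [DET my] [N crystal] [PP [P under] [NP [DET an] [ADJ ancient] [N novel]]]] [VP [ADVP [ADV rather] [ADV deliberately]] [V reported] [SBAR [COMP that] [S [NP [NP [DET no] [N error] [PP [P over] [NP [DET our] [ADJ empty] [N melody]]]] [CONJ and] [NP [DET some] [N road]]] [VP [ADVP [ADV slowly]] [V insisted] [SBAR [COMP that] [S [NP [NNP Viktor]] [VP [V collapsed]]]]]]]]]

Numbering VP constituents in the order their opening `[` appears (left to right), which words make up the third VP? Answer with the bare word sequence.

In left-to-right order the VP constituents are "rather deliberately reported that no error over our empty melody and some road slowly insisted that Viktor collapsed"; "slowly insisted that Viktor collapsed"; "collapsed". Number 3 is "collapsed".

collapsed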